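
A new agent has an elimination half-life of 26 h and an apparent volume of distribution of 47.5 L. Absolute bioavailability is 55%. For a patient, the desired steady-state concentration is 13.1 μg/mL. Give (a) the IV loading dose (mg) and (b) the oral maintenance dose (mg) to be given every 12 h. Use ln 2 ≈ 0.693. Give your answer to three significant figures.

LD = Vd × C = 47.50 × 13.1 = 622.3 mg
CL = 0.693 × Vd / t½ = 0.693 × 47.50 / 26 = 1.266 L/h
D = CL × Css × τ / F = 1.266 × 13.1 × 12 / 0.55 = 361.8 mg

(a) 622 mg; (b) 362 mg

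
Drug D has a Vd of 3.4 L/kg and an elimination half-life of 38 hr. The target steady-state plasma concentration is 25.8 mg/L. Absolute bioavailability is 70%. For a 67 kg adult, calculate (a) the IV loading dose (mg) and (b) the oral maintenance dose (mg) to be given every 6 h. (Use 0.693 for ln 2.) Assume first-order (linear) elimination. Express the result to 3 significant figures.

(a) 5880 mg; (b) 919 mg

Total Vd = 3.4 × 67 = 227.8 L
LD = Vd × C = 227.8 × 25.8 = 5877 mg
CL = 0.693 × Vd / t½ = 0.693 × 227.8 / 38 = 4.154 L/h
D = CL × Css × τ / F = 4.154 × 25.8 × 6 / 0.7 = 918.6 mg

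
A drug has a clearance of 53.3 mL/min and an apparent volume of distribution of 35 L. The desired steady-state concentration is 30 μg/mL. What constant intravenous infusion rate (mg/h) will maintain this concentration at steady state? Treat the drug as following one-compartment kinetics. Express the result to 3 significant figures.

95.9 mg/h

CL = 53.3 mL/min × 60/1000 = 3.198 L/h
Infusion rate = CL · Css = 3.198 L/h × 30 mg/L = 95.94 mg/h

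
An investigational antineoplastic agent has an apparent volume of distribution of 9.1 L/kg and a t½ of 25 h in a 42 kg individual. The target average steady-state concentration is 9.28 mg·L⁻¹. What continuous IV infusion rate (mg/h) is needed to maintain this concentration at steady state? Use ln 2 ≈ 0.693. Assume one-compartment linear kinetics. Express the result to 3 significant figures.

98.3 mg/h

Total Vd = 9.1 × 42 = 382.2 L
CL = ln 2 · Vd / t½ = 0.693 × 382.2 / 25 = 10.59 L/h
Infusion rate = CL × Css = 10.59 × 9.28 = 98.28 mg/h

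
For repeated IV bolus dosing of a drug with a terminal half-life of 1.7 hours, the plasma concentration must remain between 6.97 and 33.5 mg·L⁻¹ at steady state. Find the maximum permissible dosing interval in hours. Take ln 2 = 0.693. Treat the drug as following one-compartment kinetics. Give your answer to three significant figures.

3.85 h

k = 0.693 / t½ = 0.693 / 1.7 = 0.4076 h⁻¹
Between IV bolus doses, concentration decays as C = C₀·e^(−kτ), so C_peak/C_trough = e^(kτ).
τ_max = ln(C_peak/C_trough) / k = ln(33.5/6.97) / 0.4076 = 1.570 / 0.4076 = 3.852 h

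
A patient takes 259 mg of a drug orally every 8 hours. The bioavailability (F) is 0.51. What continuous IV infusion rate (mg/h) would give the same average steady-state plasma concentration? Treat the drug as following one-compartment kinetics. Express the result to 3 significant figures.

Equivalent systemic input: infusion rate = F·D/τ.
Rate = 0.51 × 259 / 8 = 16.51 mg/h

16.5 mg/h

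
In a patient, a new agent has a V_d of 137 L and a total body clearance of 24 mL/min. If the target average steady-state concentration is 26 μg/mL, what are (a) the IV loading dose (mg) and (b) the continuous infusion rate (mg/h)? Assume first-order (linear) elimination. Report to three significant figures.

(a) 3560 mg; (b) 37.4 mg/h

LD = Vd · C_target = 137.0 × 26 = 3562 mg
CL = 24 mL/min = 24 × 0.06 = 1.440 L/h
Maintenance: replace elimination → rate = CL × Css = 1.440 × 26 = 37.44 mg/h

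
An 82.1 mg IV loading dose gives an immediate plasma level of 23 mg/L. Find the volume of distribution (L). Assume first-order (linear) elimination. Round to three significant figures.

Immediately after an IV bolus, C₀ = Dose / Vd, so Vd = Dose / C₀.
Vd = 82.1 / 23 = 3.570 L

3.57 L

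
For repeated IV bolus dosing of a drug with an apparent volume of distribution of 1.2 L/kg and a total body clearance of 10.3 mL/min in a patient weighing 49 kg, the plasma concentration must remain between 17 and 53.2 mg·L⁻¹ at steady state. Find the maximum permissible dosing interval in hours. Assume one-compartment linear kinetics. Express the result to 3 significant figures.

Vd = 1.2 L/kg × 49 kg = 58.80 L
CL = 10.3 mL/min × 60/1000 = 0.6180 L/h
k = CL / Vd = 0.6180 / 58.80 = 0.01051 h⁻¹
Between IV bolus doses, concentration decays as C = C₀·e^(−kτ), so C_peak/C_trough = e^(kτ).
τ_max = ln(C_peak/C_trough) / k = ln(53.2/17) / 0.01051 = 1.141 / 0.01051 = 108.6 h

109 h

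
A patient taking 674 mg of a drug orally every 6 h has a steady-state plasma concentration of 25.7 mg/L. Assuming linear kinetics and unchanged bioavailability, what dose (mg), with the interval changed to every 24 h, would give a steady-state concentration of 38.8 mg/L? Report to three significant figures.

4070 mg

With linear kinetics, Css is proportional to dose rate (D/τ) at fixed clearance.
D₂ = D₁ × (Css,target / Css,current) × (τ₂/τ₁) = 674 × (38.8/25.7) × (24/6) = 4070 mg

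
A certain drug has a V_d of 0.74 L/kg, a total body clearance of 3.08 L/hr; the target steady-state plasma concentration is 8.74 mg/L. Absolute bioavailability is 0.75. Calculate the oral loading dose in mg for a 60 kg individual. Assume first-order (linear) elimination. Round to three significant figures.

Vd = 0.74 L/kg × 60 kg = 44.40 L
LD is governed by Vd — clearance does not enter the loading-dose calculation.
LD = Vd × C / F = 44.40 × 8.740 / 0.75 = 517.4 mg

517 mg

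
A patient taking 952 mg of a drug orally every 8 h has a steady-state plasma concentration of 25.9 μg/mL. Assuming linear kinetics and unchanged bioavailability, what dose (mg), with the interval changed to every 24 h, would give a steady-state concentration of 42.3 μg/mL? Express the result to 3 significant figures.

With linear kinetics, Css is proportional to dose rate (D/τ) at fixed clearance.
D₂ = D₁ × (Css,target / Css,current) × (τ₂/τ₁) = 952 × (42.3/25.9) × (24/8) = 4664 mg

4660 mg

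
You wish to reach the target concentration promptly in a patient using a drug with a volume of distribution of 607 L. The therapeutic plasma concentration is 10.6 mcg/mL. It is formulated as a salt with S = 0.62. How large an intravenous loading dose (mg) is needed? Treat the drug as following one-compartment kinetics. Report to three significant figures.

LD = Vd × C / S = 607.0 × 10.60 / 0.62 = 10380 mg

10400 mg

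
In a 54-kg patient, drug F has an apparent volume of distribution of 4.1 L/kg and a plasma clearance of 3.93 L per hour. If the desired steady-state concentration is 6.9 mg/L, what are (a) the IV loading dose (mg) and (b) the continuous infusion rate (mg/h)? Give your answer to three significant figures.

(a) 1530 mg; (b) 27.1 mg/h

Vd(total) = 54 kg × 4.1 L/kg = 221.4 L
LD = Vd · C_target = 221.4 × 6.9 = 1528 mg
Maintenance infusion rate = CL × Css = 3.930 × 6.9 = 27.12 mg/h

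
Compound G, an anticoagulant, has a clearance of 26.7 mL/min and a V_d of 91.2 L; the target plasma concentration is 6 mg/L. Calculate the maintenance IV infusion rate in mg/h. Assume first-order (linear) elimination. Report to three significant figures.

Convert clearance: 26.7 mL/min × 60 min/h ÷ 1000 mL/L = 1.602 L/h
R₀ = 1.602 × 6 = 9.612 mg/h

9.61 mg/h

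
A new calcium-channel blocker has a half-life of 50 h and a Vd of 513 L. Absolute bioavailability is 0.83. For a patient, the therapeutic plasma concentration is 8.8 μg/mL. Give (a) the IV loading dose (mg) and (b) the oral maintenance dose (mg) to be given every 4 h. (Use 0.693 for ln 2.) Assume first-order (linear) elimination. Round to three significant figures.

(a) 4510 mg; (b) 302 mg

LD = Vd × C = 513.0 × 8.8 = 4514 mg
CL = 0.693 × Vd / t½ = 0.693 × 513.0 / 50 = 7.110 L/h
D = CL × Css × τ / F = 7.110 × 8.8 × 4 / 0.83 = 301.5 mg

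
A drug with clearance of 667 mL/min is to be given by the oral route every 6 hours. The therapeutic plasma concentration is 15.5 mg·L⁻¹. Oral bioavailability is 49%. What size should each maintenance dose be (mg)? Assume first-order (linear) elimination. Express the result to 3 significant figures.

CL = 667 mL/min = 667 × 0.06 = 40.02 L/h
D = CL × Css × τ / F = 40.02 × 15.5 × 6 / 0.49 = 7596 mg

7600 mg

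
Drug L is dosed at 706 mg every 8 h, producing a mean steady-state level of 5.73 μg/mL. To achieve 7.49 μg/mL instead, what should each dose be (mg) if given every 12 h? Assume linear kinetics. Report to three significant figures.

For first-order elimination, Css ∝ F·D/(CL·τ); F and CL are unchanged, so Css ∝ D/τ.
D₂ = D₁ × (Css,target / Css,current) × (τ₂/τ₁) = 706 × (7.49/5.73) × (12/8) = 1384 mg

1380 mg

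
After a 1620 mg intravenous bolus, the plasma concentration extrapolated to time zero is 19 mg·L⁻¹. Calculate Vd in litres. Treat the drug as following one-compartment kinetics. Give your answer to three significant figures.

Immediately after an IV bolus, C₀ = Dose / Vd, so Vd = Dose / C₀.
Vd = 1620 / 19 = 85.26 L

85.3 L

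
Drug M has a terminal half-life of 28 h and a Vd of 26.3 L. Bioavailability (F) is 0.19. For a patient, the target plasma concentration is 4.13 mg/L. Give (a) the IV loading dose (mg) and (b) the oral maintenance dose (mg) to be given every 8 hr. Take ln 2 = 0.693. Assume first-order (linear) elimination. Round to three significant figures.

(a) 109 mg; (b) 113 mg

LD = Vd × C = 26.30 × 4.13 = 108.6 mg
CL = 0.693 × Vd / t½ = 0.693 × 26.30 / 28 = 0.6509 L/h
D = CL × Css × τ / F = 0.6509 × 4.13 × 8 / 0.19 = 113.2 mg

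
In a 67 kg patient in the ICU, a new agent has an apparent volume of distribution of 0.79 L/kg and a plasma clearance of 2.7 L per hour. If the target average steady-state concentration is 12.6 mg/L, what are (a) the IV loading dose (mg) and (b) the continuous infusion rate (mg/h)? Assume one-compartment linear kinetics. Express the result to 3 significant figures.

(a) 667 mg; (b) 34.0 mg/h

Vd(total) = 67 kg × 0.79 L/kg = 52.93 L
LD = Vd · C_target = 52.93 × 12.6 = 666.9 mg
Maintenance infusion rate = CL × Css = 2.700 × 12.6 = 34.02 mg/h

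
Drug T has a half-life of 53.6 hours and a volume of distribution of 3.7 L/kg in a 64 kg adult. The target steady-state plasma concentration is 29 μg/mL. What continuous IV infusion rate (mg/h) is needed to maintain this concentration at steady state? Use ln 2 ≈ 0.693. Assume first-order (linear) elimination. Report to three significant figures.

Vd = 3.7 L/kg × 64 kg = 236.8 L
CL = 0.693 × Vd / t½ = 0.693 × 236.8 / 53.6 = 3.062 L/h
Infusion rate = CL × Css = 3.062 × 29 = 88.80 mg/h

88.8 mg/h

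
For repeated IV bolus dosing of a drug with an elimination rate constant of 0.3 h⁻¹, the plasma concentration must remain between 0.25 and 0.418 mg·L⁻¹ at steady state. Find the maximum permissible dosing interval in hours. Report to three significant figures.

Between IV bolus doses, concentration decays as C = C₀·e^(−kτ), so C_peak/C_trough = e^(kτ).
τ_max = ln(C_peak/C_trough) / k = ln(0.418/0.25) / 0.3000 = 0.5140 / 0.3000 = 1.713 h

1.71 h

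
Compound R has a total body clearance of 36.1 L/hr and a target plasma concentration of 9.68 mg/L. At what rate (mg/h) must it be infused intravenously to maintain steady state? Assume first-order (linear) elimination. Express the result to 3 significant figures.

349 mg/h

Infusion rate = CL · Css = 36.10 L/h × 9.68 mg/L = 349.4 mg/h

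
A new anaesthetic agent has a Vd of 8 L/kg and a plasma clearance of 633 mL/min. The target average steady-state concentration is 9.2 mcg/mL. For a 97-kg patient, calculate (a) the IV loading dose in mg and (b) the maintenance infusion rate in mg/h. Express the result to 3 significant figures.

Vd(total) = 97 kg × 8 L/kg = 776.0 L
Loading dose = Vd × C = 776.0 × 9.2 = 7139 mg
Convert clearance: 633 mL/min × 60 min/h ÷ 1000 mL/L = 37.98 L/h
Maintenance infusion rate = CL × Css = 37.98 × 9.2 = 349.4 mg/h

(a) 7140 mg; (b) 349 mg/h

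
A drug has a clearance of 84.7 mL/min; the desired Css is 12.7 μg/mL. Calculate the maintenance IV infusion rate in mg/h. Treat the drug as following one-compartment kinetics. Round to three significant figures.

CL = 84.7 mL/min × 60/1000 = 5.082 L/h
Rate = CL × Css = 5.082 × 12.7 = 64.54 mg/h

64.5 mg/h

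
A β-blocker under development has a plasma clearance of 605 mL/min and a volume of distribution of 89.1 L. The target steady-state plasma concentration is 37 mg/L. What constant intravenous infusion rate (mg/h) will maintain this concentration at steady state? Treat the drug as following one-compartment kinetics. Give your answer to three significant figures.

1340 mg/h

CL = 605 mL/min × 60/1000 = 36.30 L/h
Rate = CL × Css = 36.30 × 37 = 1343 mg/h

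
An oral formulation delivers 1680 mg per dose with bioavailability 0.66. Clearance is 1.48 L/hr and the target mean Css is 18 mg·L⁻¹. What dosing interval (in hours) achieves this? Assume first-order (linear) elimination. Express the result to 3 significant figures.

F·D/τ = CL·Css → τ = F·D / (CL·Css).
τ = 0.66 × 1680 / (1.48 × 18) = 41.62 h

41.6 h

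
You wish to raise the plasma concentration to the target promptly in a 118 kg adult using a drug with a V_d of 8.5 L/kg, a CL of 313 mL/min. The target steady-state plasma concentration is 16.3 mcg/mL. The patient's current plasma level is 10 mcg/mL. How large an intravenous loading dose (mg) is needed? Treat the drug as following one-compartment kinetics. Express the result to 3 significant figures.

Vd = 8.5 L/kg × 118 kg = 1003 L
Loading dose depends on Vd (not clearance): it fills the distribution volume.
Concentration deficit ΔC = 16.3 − 10 = 6.300 mg/L
LD = Vd × ΔC = 1003 × 6.300 = 6319 mg

6320 mg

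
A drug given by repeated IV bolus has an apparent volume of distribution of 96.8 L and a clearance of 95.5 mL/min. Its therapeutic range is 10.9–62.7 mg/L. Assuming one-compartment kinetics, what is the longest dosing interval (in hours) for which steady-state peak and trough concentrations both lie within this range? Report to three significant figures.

CL = 95.5 mL/min × 60/1000 = 5.730 L/h
k = CL / Vd = 5.730 / 96.80 = 0.05919 h⁻¹
Between IV bolus doses, concentration decays as C = C₀·e^(−kτ), so C_peak/C_trough = e^(kτ).
τ_max = ln(C_peak/C_trough) / k = ln(62.7/10.9) / 0.05919 = 1.750 / 0.05919 = 29.57 h

29.6 h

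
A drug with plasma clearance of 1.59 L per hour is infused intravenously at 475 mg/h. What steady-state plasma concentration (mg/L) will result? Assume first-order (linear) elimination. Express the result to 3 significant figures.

Css = rate / CL = 475 / 1.590 = 298.7 mg/L

299 mg/L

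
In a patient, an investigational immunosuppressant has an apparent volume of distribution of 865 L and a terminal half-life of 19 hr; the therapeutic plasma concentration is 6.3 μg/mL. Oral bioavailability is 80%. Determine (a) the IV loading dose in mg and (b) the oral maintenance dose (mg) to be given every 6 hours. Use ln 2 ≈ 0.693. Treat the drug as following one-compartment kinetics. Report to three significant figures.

LD = Vd × C = 865.0 × 6.3 = 5450 mg
CL = 0.693 × Vd / t½ = 0.693 × 865.0 / 19 = 31.55 L/h
D = CL × Css × τ / F = 31.55 × 6.3 × 6 / 0.8 = 1491 mg

(a) 5450 mg; (b) 1490 mg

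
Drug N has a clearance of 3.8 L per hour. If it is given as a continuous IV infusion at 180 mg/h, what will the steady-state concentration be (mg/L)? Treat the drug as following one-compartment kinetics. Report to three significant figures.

47.4 mg/L

Css = rate / CL = 180 / 3.800 = 47.37 mg/L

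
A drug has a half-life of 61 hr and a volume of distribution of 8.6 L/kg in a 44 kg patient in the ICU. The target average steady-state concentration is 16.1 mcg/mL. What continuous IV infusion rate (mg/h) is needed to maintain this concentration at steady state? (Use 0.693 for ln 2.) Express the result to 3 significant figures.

69.2 mg/h

Total Vd = 8.6 × 44 = 378.4 L
CL = ln 2 · Vd / t½ = 0.693 × 378.4 / 61 = 4.299 L/h
Infusion rate = CL × Css = 4.299 × 16.1 = 69.21 mg/h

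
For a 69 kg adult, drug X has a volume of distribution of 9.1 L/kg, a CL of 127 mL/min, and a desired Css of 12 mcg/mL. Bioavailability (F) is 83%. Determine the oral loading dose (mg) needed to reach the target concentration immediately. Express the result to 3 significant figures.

Vd(total) = 69 kg × 9.1 L/kg = 627.9 L
LD = Vd × C / F = 627.9 × 12.00 / 0.83 = 9078 mg

9080 mg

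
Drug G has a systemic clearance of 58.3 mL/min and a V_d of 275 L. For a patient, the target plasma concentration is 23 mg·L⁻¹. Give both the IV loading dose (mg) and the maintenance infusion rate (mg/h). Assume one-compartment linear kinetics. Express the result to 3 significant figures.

Loading: fill Vd to C_target → 275.0 L × 23 mg/L = 6325 mg
CL = 58.3 mL/min × 60/1000 = 3.498 L/h
Maintenance: replace elimination → rate = CL × Css = 3.498 × 23 = 80.45 mg/h

(a) 6330 mg; (b) 80.5 mg/h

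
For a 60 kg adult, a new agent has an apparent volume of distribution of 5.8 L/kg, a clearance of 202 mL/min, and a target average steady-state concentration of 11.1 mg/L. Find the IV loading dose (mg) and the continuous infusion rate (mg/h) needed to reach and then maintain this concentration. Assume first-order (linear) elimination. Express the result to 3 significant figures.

Vd(total) = 60 kg × 5.8 L/kg = 348.0 L
Loading: fill Vd to C_target → 348.0 L × 11.1 mg/L = 3863 mg
CL = 202 mL/min × 60/1000 = 12.12 L/h
Maintenance: replace elimination → rate = CL × Css = 12.12 × 11.1 = 134.5 mg/h

(a) 3860 mg; (b) 135 mg/h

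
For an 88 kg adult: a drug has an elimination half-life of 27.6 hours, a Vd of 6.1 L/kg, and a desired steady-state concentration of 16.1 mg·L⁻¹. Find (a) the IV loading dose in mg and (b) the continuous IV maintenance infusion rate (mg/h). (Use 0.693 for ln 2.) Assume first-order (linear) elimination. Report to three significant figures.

Vd = 6.1 L/kg × 88 kg = 536.8 L
LD = Vd × C = 536.8 × 16.1 = 8642 mg
CL = 0.693 × Vd / t½ = 0.693 × 536.8 / 27.6 = 13.48 L/h
Infusion rate = CL × Css = 13.48 × 16.1 = 217.0 mg/h

(a) 8640 mg; (b) 217 mg/h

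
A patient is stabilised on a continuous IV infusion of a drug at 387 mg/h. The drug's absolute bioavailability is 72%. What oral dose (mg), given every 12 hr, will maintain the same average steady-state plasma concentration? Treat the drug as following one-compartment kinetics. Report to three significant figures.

To maintain the same Css, the systemic dosing rate must be unchanged: F·D/τ = infusion rate.
D = rate × τ / F = 387 × 12 / 0.72 = 6450 mg

6450 mg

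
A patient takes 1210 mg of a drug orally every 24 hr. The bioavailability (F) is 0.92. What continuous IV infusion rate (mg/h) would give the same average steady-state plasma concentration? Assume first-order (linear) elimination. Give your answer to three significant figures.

Equivalent systemic input: infusion rate = F·D/τ.
Rate = 0.92 × 1210 / 24 = 46.38 mg/h

46.4 mg/h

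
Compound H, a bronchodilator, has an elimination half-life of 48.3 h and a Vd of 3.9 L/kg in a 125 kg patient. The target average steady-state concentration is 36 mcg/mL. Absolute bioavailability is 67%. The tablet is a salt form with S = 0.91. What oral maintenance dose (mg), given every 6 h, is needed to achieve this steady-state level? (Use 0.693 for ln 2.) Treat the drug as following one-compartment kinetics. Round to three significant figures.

2480 mg

Total Vd = 3.9 × 125 = 487.5 L
CL = ln 2 · Vd / t½ = 0.693 × 487.5 / 48.3 = 6.995 L/h
D = CL × Css × τ / F / S = 6.995 × 36 × 6 / 0.67 / 0.91 = 2478 mg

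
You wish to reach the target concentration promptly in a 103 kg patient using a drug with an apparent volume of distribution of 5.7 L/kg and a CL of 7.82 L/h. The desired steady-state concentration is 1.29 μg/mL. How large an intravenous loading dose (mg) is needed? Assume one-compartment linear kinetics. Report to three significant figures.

757 mg

Total Vd = 5.7 × 103 = 587.1 L
LD = Vd × C = 587.1 × 1.290 = 757.4 mg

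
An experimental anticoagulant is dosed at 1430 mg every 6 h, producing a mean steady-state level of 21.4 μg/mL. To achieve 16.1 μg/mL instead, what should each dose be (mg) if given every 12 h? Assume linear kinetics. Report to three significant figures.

For first-order elimination, Css ∝ F·D/(CL·τ); F and CL are unchanged, so Css ∝ D/τ.
D₂ = D₁ × (Css,target / Css,current) × (τ₂/τ₁) = 1430 × (16.1/21.4) × (12/6) = 2152 mg

2150 mg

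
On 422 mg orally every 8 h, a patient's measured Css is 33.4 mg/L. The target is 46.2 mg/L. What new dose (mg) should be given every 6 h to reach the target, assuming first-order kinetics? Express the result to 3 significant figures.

For first-order elimination, Css ∝ F·D/(CL·τ); F and CL are unchanged, so Css ∝ D/τ.
D₂ = D₁ × (Css,target / Css,current) × (τ₂/τ₁) = 422 × (46.2/33.4) × (6/8) = 437.8 mg

438 mg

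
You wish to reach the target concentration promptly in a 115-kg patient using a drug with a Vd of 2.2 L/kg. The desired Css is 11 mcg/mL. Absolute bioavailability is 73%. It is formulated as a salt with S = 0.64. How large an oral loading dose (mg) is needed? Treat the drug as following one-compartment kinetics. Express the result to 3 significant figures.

Total Vd = 2.2 × 115 = 253.0 L
LD = Vd × C / F / S = 253.0 × 11.00 / 0.73 / 0.64 = 5957 mg

5960 mg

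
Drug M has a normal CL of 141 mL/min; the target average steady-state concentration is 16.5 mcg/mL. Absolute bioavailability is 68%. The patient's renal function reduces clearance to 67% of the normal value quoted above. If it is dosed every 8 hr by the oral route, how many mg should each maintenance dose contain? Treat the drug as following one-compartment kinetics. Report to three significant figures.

CL = 141 mL/min = 141 × 0.06 = 8.460 L/h
Patient clearance = 0.67 × 8.460 = 5.668 L/h
D = CL × Css × τ / F = 5.668 × 16.5 × 8 / 0.68 = 1100 mg

1100 mg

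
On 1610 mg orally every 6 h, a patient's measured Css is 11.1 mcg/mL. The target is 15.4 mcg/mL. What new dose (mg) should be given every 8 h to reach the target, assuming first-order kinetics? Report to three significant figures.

For first-order elimination, Css ∝ F·D/(CL·τ); F and CL are unchanged, so Css ∝ D/τ.
D₂ = D₁ × (Css,target / Css,current) × (τ₂/τ₁) = 1610 × (15.4/11.1) × (8/6) = 2978 mg

2980 mg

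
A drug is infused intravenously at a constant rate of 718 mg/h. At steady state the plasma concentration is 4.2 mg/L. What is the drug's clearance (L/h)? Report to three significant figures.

At steady state, infusion rate = CL × Css, so CL = rate / Css.
CL = 718 / 4.2 = 171.0 L/h

171 L/h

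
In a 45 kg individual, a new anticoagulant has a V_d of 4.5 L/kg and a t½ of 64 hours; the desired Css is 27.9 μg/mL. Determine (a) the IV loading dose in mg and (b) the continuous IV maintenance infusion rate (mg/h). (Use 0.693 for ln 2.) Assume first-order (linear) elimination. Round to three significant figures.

(a) 5650 mg; (b) 61.2 mg/h

Total Vd = 4.5 × 45 = 202.5 L
LD = Vd × C = 202.5 × 27.9 = 5650 mg
CL = 0.693 × Vd / t½ = 0.693 × 202.5 / 64 = 2.193 L/h
Infusion rate = CL × Css = 2.193 × 27.9 = 61.18 mg/h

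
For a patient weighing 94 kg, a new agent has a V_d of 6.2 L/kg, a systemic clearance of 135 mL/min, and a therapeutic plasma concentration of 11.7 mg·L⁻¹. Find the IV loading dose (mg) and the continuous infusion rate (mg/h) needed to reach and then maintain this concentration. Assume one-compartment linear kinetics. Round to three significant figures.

(a) 6820 mg; (b) 94.8 mg/h

Vd(total) = 94 kg × 6.2 L/kg = 582.8 L
Loading: fill Vd to C_target → 582.8 L × 11.7 mg/L = 6819 mg
CL = 135 mL/min = 135 × 0.06 = 8.100 L/h
Infusion rate = 8.100 L/h × 11.7 mg/L = 94.77 mg/h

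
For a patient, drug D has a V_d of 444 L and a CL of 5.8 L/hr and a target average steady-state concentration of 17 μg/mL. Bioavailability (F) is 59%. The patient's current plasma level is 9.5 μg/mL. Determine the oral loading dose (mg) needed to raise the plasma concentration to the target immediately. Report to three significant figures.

5640 mg

Concentration deficit ΔC = 17 − 9.5 = 7.500 mg/L
LD = Vd × ΔC / F = 444.0 × 7.500 / 0.59 = 5644 mg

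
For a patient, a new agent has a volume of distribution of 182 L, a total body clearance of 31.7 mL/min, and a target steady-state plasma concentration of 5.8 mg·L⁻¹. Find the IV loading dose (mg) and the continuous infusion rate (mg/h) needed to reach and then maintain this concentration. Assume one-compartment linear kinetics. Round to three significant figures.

LD = Vd · C_target = 182.0 × 5.8 = 1056 mg
CL = 31.7 mL/min × 60/1000 = 1.902 L/h
Maintenance: replace elimination → rate = CL × Css = 1.902 × 5.8 = 11.03 mg/h

(a) 1060 mg; (b) 11.0 mg/h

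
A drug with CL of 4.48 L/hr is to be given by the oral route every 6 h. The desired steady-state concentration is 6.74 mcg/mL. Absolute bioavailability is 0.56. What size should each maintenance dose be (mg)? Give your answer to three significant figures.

324 mg

D = CL × Css × τ / F = 4.480 × 6.74 × 6 / 0.56 = 323.5 mg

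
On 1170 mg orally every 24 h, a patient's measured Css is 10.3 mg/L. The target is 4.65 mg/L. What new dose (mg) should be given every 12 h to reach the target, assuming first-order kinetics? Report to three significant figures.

With linear kinetics, Css is proportional to dose rate (D/τ) at fixed clearance.
D₂ = D₁ × (Css,target / Css,current) × (τ₂/τ₁) = 1170 × (4.65/10.3) × (12/24) = 264.1 mg

264 mg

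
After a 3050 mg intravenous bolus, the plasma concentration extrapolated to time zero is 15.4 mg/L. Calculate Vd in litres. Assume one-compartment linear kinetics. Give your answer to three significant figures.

Immediately after an IV bolus, C₀ = Dose / Vd, so Vd = Dose / C₀.
Vd = 3050 / 15.4 = 198.1 L

198 L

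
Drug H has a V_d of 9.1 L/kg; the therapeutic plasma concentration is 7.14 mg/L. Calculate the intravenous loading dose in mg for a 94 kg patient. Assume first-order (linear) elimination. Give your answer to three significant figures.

6110 mg

Vd = 9.1 L/kg × 94 kg = 855.4 L
The loading dose fills Vd to the target concentration.
LD = Vd × C = 855.4 × 7.140 = 6108 mg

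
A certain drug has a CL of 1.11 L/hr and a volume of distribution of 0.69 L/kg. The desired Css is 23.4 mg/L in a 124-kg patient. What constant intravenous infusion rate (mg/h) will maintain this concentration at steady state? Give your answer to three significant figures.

26.0 mg/h

Infusion rate = CL · Css = 1.110 L/h × 23.4 mg/L = 25.97 mg/h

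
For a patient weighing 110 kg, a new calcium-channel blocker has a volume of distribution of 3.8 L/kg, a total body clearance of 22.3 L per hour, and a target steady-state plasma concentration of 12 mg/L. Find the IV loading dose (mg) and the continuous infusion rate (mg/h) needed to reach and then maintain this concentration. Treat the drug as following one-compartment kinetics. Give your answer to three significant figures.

(a) 5020 mg; (b) 268 mg/h

Vd(total) = 110 kg × 3.8 L/kg = 418.0 L
Loading: fill Vd to C_target → 418.0 L × 12 mg/L = 5016 mg
Infusion rate = 22.30 L/h × 12 mg/L = 267.6 mg/h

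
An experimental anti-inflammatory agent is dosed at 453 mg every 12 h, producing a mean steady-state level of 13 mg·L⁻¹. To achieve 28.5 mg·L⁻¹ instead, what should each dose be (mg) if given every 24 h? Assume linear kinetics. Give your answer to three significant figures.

1990 mg

With linear kinetics, Css is proportional to dose rate (D/τ) at fixed clearance.
D₂ = D₁ × (Css,target / Css,current) × (τ₂/τ₁) = 453 × (28.5/13) × (24/12) = 1986 mg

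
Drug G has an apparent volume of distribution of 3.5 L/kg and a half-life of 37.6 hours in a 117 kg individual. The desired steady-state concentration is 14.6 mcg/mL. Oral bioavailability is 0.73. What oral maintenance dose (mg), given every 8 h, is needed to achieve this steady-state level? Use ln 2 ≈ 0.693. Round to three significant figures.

Total Vd = 3.5 × 117 = 409.5 L
CL = ln 2 · Vd / t½ = 0.693 × 409.5 / 37.6 = 7.547 L/h
D = CL × Css × τ / F = 7.547 × 14.6 × 8 / 0.73 = 1208 mg

1210 mg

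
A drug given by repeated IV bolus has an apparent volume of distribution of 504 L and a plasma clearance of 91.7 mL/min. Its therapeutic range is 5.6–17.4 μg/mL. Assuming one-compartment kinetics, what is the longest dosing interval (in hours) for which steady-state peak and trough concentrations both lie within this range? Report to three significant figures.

104 h

CL = 91.7 mL/min = 91.7 × 0.06 = 5.502 L/h
k = CL / Vd = 5.502 / 504.0 = 0.01092 h⁻¹
Between IV bolus doses, concentration decays as C = C₀·e^(−kτ), so C_peak/C_trough = e^(kτ).
τ_max = ln(C_peak/C_trough) / k = ln(17.4/5.6) / 0.01092 = 1.134 / 0.01092 = 103.8 h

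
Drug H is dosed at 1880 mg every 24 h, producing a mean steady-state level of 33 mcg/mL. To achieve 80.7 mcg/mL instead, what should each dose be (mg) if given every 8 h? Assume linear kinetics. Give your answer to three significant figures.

With linear kinetics, Css is proportional to dose rate (D/τ) at fixed clearance.
D₂ = D₁ × (Css,target / Css,current) × (τ₂/τ₁) = 1880 × (80.7/33) × (8/24) = 1532 mg

1530 mg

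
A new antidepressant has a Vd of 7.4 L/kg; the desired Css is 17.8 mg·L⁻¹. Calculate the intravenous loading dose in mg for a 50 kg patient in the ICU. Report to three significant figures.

Vd(total) = 50 kg × 7.4 L/kg = 370.0 L
LD = Vd × C = 370.0 × 17.80 = 6586 mg

6590 mg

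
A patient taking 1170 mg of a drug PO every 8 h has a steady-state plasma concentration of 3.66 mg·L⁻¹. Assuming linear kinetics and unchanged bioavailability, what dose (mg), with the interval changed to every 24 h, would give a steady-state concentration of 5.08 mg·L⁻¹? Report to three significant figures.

4870 mg

With linear kinetics, Css is proportional to dose rate (D/τ) at fixed clearance.
D₂ = D₁ × (Css,target / Css,current) × (τ₂/τ₁) = 1170 × (5.08/3.66) × (24/8) = 4872 mg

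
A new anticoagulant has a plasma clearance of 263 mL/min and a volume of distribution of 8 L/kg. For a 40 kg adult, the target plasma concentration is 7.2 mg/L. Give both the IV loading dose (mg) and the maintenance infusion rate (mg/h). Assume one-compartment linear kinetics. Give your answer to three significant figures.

(a) 2300 mg; (b) 114 mg/h

Vd(total) = 40 kg × 8 L/kg = 320.0 L
Loading: fill Vd to C_target → 320.0 L × 7.2 mg/L = 2304 mg
Convert clearance: 263 mL/min × 60 min/h ÷ 1000 mL/L = 15.78 L/h
Maintenance infusion rate = CL × Css = 15.78 × 7.2 = 113.6 mg/h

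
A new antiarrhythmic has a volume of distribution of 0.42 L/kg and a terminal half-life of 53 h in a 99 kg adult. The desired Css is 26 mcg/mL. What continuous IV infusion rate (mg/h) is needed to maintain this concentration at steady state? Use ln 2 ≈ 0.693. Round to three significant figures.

Vd = 0.42 L/kg × 99 kg = 41.58 L
k = 0.693/53 = 0.01308 h⁻¹, so CL = k·Vd = 0.01308 × 41.58 = 0.5439 L/h
Infusion rate = CL × Css = 0.5439 × 26 = 14.14 mg/h

14.1 mg/h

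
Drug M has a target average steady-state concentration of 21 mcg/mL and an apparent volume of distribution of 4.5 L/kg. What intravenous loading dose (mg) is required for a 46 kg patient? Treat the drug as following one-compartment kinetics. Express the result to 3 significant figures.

Vd(total) = 46 kg × 4.5 L/kg = 207.0 L
LD = Vd × C = 207.0 × 21.00 = 4347 mg

4350 mg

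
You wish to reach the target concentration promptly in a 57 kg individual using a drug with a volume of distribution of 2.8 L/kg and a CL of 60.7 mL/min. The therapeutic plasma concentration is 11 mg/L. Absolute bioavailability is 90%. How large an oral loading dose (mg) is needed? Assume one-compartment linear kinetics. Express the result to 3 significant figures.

Total Vd = 2.8 × 57 = 159.6 L
LD = Vd × C / F = 159.6 × 11.00 / 0.9 = 1951 mg

1950 mg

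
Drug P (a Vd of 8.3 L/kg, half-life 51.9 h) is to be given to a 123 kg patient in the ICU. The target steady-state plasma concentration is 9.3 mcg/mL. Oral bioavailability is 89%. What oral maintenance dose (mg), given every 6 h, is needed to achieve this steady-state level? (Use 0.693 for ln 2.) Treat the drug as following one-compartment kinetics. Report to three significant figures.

Vd(total) = 123 kg × 8.3 L/kg = 1021 L
CL = ln 2 · Vd / t½ = 0.693 × 1021 / 51.9 = 13.63 L/h
D = CL × Css × τ / F = 13.63 × 9.3 × 6 / 0.89 = 854.6 mg

855 mg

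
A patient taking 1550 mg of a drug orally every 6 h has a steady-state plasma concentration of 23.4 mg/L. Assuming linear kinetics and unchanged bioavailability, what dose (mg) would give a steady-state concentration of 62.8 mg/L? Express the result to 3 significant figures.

For first-order elimination, Css ∝ F·D/(CL·τ); F and CL are unchanged, so Css ∝ D/τ.
D₂ = D₁ × (Css,target / Css,current) = 1550 × 62.8/23.4 = 4160 mg

4160 mg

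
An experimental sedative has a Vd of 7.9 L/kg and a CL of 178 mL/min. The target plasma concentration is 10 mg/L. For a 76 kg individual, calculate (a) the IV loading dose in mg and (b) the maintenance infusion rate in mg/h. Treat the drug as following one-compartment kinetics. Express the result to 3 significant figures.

(a) 6000 mg; (b) 107 mg/h

Vd(total) = 76 kg × 7.9 L/kg = 600.4 L
LD = Vd · C_target = 600.4 × 10 = 6004 mg
CL = 178 mL/min = 178 × 0.06 = 10.68 L/h
Maintenance infusion rate = CL × Css = 10.68 × 10 = 106.8 mg/h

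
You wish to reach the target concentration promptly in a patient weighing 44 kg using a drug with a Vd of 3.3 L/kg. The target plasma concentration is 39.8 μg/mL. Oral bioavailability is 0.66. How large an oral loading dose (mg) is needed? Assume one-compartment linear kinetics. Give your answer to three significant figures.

8760 mg

Vd(total) = 44 kg × 3.3 L/kg = 145.2 L
The loading dose fills Vd to the target concentration.
LD = Vd × C / F = 145.2 × 39.80 / 0.66 = 8756 mg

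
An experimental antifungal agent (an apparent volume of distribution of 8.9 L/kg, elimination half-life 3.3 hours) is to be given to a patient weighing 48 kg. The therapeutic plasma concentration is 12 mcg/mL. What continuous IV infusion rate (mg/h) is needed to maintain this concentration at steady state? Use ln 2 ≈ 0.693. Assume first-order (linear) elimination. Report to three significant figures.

1080 mg/h

Vd(total) = 48 kg × 8.9 L/kg = 427.2 L
CL = ln 2 · Vd / t½ = 0.693 × 427.2 / 3.3 = 89.71 L/h
Infusion rate = CL × Css = 89.71 × 12 = 1077 mg/h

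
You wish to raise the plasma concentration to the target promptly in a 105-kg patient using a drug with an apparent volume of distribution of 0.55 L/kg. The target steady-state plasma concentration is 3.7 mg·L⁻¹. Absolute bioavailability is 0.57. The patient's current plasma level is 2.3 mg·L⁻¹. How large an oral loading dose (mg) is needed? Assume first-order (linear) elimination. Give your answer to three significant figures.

142 mg

Vd = 0.55 L/kg × 105 kg = 57.75 L
Concentration deficit ΔC = 3.7 − 2.3 = 1.400 mg/L
LD = Vd × ΔC / F = 57.75 × 1.400 / 0.57 = 141.8 mg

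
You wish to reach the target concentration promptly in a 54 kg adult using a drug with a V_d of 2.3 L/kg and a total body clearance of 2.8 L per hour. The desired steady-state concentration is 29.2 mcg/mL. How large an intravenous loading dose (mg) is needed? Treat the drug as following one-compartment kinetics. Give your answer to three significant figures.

3630 mg

Vd = 2.3 L/kg × 54 kg = 124.2 L
LD = Vd × C = 124.2 × 29.20 = 3627 mg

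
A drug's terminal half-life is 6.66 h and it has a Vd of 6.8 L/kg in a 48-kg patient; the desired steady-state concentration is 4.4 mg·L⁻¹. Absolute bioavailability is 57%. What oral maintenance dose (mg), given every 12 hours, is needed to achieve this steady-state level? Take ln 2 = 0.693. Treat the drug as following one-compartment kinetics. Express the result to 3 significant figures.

Total Vd = 6.8 × 48 = 326.4 L
k = 0.693/6.66 = 0.1041 h⁻¹, so CL = k·Vd = 0.1041 × 326.4 = 33.98 L/h
D = CL × Css × τ / F = 33.98 × 4.4 × 12 / 0.57 = 3148 mg

3150 mg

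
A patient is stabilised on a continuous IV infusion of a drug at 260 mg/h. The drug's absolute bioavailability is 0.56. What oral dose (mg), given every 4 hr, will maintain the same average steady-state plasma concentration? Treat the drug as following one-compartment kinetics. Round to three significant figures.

To maintain the same Css, the systemic dosing rate must be unchanged: F·D/τ = infusion rate.
D = rate × τ / F = 260 × 4 / 0.56 = 1857 mg

1860 mg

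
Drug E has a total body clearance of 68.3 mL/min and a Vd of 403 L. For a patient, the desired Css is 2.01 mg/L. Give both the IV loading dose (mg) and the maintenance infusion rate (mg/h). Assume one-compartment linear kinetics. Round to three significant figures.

(a) 810 mg; (b) 8.24 mg/h

LD = Vd · C_target = 403.0 × 2.01 = 810.0 mg
CL = 68.3 mL/min × 60/1000 = 4.098 L/h
Maintenance: replace elimination → rate = CL × Css = 4.098 × 2.01 = 8.237 mg/h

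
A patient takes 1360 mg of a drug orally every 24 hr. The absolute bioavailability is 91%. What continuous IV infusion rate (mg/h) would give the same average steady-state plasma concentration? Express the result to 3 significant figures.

Equivalent systemic input: infusion rate = F·D/τ.
Rate = 0.91 × 1360 / 24 = 51.57 mg/h

51.6 mg/h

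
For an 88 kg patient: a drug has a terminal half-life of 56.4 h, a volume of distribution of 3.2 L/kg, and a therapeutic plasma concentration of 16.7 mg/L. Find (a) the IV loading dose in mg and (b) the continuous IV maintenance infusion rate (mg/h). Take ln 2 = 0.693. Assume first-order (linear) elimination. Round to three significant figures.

(a) 4700 mg; (b) 57.8 mg/h

Vd(total) = 88 kg × 3.2 L/kg = 281.6 L
LD = Vd × C = 281.6 × 16.7 = 4703 mg
CL = 0.693 × Vd / t½ = 0.693 × 281.6 / 56.4 = 3.460 L/h
Infusion rate = CL × Css = 3.460 × 16.7 = 57.78 mg/h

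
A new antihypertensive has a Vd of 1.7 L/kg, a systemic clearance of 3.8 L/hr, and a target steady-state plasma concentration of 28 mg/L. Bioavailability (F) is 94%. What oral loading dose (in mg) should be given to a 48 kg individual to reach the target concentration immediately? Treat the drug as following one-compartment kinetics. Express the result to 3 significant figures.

Total Vd = 1.7 × 48 = 81.60 L
LD = Vd × C / F = 81.60 × 28.00 / 0.94 = 2431 mg

2430 mg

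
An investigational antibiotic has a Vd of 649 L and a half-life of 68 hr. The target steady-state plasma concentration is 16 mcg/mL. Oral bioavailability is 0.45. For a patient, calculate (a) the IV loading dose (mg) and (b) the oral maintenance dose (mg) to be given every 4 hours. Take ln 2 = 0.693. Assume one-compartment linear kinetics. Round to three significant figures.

(a) 10400 mg; (b) 941 mg

LD = Vd × C = 649.0 × 16 = 10380 mg
CL = 0.693 × Vd / t½ = 0.693 × 649.0 / 68 = 6.614 L/h
D = CL × Css × τ / F = 6.614 × 16 × 4 / 0.45 = 940.7 mg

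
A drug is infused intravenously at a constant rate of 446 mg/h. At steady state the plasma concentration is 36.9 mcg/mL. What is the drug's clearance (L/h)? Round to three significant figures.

At steady state, infusion rate = CL × Css, so CL = rate / Css.
CL = 446 / 36.9 = 12.09 L/h

12.1 L/h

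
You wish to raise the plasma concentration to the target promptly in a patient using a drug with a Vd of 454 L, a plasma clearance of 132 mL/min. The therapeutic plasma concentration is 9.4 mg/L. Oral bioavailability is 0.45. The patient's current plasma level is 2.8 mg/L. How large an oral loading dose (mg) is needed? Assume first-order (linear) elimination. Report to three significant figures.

6660 mg

The loading dose fills Vd to the target concentration.
Concentration deficit ΔC = 9.4 − 2.8 = 6.600 mg/L
LD = Vd × ΔC / F = 454.0 × 6.600 / 0.45 = 6659 mg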